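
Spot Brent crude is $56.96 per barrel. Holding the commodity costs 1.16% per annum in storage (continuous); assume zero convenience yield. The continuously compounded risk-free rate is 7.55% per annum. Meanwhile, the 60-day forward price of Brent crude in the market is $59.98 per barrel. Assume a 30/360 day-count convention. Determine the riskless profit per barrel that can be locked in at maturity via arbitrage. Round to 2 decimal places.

$2.19 per barrel

Fair forward: F* = S·e^(carry·T), with carry = (r + u) = 0.0755 + 0.0116 = 0.0871
F* = 56.96 · e^(0.0871 × 60/360) = 56.96 · e^0.014517 = 56.96 × 1.014623 = $57.7929
Market $59.98 > fair $57.7929: forward overpriced → cash-and-carry (buy spot, short the forward).
At maturity, profit = |F_mkt − F*| = |59.98 − 57.7929| = $2.19 per barrel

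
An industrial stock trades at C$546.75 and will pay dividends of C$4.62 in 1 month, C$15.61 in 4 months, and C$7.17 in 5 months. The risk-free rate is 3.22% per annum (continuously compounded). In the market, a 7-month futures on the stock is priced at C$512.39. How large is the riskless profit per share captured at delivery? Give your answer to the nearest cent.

C$17.09 per share

PV(dividends) I = 4.62·e^(−0.0322·1/12) + 15.61·e^(−0.0322·4/12) + 7.17·e^(−0.0322·5/12) = 27.1254
Fair futures F* = (S − I)·e^(rT) = (546.75 − 27.1254)·e^0.018783 = 519.6246 × 1.018961 = 529.4772
Market C$512.39 < fair 529.4772: forward underpriced → reverse cash-and-carry (short the stock, invest proceeds at r, pay the dividends, go long the forward).
Profit at T = |F_mkt − F*| = |512.39 − 529.4772| = C$17.09 per share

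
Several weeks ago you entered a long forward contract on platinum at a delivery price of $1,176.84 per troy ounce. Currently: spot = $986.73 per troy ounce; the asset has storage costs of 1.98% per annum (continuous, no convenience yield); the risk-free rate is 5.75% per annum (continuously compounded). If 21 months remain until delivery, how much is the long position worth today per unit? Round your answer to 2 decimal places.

Current fair forward for the remaining 21 months: F = S·e^((r + u)·T), (r + u) = 0.0575 + 0.0198 = 0.0773
F = 986.73 · e^(0.0773 × 21/12) = 986.73 × 1.144852 = 1129.6598
Value of long forward = (F − K)·e^(−rT) = (1129.6598 − 1176.84) · e^(−0.0575·21/12)
= -47.1802 × 0.904272 = -42.66

-$42.66 per troy ounce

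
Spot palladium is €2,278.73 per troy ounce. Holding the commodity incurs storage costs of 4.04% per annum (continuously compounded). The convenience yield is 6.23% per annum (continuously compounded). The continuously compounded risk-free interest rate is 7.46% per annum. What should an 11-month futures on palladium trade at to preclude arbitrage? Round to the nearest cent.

€2,391.51 per troy ounce

Net carry = r + u − y = 0.0746 + 0.0404 − 0.0623 = 0.0527
F = S·e^((r+u−y)T) = 2278.73 · e^(0.0527 × 11/12) = 2278.73 · e^0.04830833
= 2278.73 × 1.04949420 = €2,391.51 per troy ounce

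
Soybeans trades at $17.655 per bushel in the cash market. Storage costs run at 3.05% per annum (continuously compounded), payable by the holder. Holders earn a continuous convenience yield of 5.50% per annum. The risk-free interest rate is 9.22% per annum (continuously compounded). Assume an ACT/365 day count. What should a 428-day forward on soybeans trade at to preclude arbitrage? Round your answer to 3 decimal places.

Net carry = r + u − y = 0.0922 + 0.0305 − 0.0550 = 0.0677
F = S·e^((r+u−y)T) = 17.655 · e^(0.0677 × 428/365) = 17.655 · e^0.079385
= 17.655 × 1.082621 = $19.114 per bushel

$19.114 per bushel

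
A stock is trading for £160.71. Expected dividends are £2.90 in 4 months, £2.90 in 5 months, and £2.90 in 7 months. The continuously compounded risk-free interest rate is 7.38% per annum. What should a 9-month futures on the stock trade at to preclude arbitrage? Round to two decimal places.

PV(dividends) I = 2.90·e^(−0.0738·4/12) + 2.90·e^(−0.0738·5/12) + 2.90·e^(−0.0738·7/12)
I = 2.8295 + 2.8122 + 2.7778 = 8.4195
F = (S − I)·e^(rT) = (160.71 − 8.4195) · e^(0.0738·9/12)
= 152.2905 · e^0.055350 = 152.2905 × 1.056910 = £160.96

£160.96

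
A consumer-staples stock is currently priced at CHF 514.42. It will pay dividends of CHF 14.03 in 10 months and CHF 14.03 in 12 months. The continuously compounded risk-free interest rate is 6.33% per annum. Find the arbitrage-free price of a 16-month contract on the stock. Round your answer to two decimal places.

PV(dividends) I = 14.03·e^(−0.0633·10/12) + 14.03·e^(−0.0633·12/12)
I = 13.3091 + 13.1694 = 26.4785
F = (S − I)·e^(rT) = (514.42 − 26.4785) · e^(0.0633·16/12)
= 487.9415 · e^0.084400 = 487.9415 × 1.088064 = CHF 530.91

CHF 530.91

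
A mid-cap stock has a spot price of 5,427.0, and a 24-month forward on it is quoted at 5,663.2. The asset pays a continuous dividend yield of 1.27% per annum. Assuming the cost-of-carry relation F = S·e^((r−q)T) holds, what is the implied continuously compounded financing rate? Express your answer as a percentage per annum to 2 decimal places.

From F = S·e^((r−q)T): (r − q) = ln(F/S)/T
ln(5663.2/5427.0) = ln(1.043523) = 0.042602
(r − q) = 0.042602 / (24/12) = 0.021301
r = ln(F/S)/T + q = 0.021301 + 0.0127 = 0.034001
r = 3.40%

3.40%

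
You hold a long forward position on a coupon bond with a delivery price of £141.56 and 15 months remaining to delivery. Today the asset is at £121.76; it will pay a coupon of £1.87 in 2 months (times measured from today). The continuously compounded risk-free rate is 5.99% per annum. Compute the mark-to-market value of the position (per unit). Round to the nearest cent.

-£11.44

PV(remaining coupons) I = 1.87·e^(−0.0599·2/12) = 1.8514
Current forward F = (S − I)·e^(rT) = (121.76 − 1.8514)·e^(0.0599·15/12) = 119.9086 × 1.077749 = 129.2314
Value (long) = (F − K)·e^(−rT) = (129.2314 − 141.56) × 0.927859 = -11.4392
Value = -£11.44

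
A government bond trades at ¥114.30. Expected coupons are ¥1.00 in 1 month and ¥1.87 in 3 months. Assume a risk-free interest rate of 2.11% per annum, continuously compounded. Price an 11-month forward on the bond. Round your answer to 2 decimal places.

PV(coupons) I = 1.00·e^(−0.0211·1/12) + 1.87·e^(−0.0211·3/12)
I = 0.9982 + 1.8602 = 2.8584
F = (S − I)·e^(rT) = (114.30 − 2.8584) · e^(0.0211·11/12)
= 111.4416 · e^0.019342 = 111.4416 × 1.019530 = ¥113.62

¥113.62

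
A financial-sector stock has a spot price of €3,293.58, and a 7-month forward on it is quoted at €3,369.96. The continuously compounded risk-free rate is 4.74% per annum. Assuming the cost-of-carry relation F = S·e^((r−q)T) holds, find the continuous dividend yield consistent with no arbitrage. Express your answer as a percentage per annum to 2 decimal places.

From F = S·e^((r−q)T): (r − q) = ln(F/S)/T
ln(3369.96/3293.58) = ln(1.023191) = 0.022926
(r − q) = 0.022926 / (7/12) = 0.039302
q = r − ln(F/S)/T = 0.0474 − 0.039302 = 0.008098
q = 0.81%

0.81%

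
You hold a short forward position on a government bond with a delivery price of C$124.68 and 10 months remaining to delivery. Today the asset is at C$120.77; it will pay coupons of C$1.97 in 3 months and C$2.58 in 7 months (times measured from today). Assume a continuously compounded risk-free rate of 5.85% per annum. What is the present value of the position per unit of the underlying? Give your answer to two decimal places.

PV(remaining coupons) I = 1.97·e^(−0.0585·3/12) + 2.58·e^(−0.0585·7/12) = 4.4348
Current forward F = (S − I)·e^(rT) = (120.77 − 4.4348)·e^(0.0585·10/12) = 116.3352 × 1.049958 = 122.1471
Value (long) = (F − K)·e^(−rT) = (122.1471 − 124.68) × 0.952419 = -2.4124
Short position value = −(long value) = C$2.41

C$2.41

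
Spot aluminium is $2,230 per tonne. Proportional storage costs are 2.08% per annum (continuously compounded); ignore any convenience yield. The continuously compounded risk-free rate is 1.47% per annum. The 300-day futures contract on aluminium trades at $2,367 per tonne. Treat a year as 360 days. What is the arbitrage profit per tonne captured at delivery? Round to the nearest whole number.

Fair futures: F* = S·e^(carry·T), with carry = (r + u) = 0.0147 + 0.0208 = 0.0355
F* = 2230 · e^(0.0355 × 300/360) = 2230 · e^0.029583 = 2230 × 1.030025 = $2296.9558
Market $2367 > fair $2296.9558: forward overpriced → cash-and-carry (buy spot, short the forward).
At maturity, profit = |F_mkt − F*| = |2367 − 2296.9558| = $70 per tonne

$70 per tonne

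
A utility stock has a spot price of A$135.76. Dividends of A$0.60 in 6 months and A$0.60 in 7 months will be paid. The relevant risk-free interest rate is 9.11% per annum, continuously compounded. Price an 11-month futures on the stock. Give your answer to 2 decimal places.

PV(dividends) I = 0.60·e^(−0.0911·6/12) + 0.60·e^(−0.0911·7/12)
I = 0.5733 + 0.5689 = 1.1422
F = (S − I)·e^(rT) = (135.76 − 1.1422) · e^(0.0911·11/12)
= 134.6178 · e^0.083508 = 134.6178 × 1.087094 = A$146.34

A$146.34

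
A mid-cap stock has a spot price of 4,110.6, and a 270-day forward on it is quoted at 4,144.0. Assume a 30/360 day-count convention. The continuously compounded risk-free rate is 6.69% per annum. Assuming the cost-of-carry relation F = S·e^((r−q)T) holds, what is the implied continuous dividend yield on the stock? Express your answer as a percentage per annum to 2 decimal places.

5.61%

From F = S·e^((r−q)T): (r − q) = ln(F/S)/T
ln(4144.0/4110.6) = ln(1.008125) = 0.008092
(r − q) = 0.008092 / (270/360) = 0.010789
q = r − ln(F/S)/T = 0.0669 − 0.010789 = 0.056111
q = 5.61%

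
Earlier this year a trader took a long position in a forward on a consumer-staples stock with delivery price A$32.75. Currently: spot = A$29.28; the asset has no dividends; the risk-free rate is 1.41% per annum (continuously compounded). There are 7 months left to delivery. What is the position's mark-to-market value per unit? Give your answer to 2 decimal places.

-A$3.20

Current fair forward for the remaining 7 months: F = S·e^(r·T), r = 0.0141
F = 29.28 · e^(0.0141 × 7/12) = 29.28 × 1.008259 = 29.5218
Value of long forward = (F − K)·e^(−rT) = (29.5218 − 32.75) · e^(−0.0141·7/12)
= -3.2282 × 0.991809 = -3.20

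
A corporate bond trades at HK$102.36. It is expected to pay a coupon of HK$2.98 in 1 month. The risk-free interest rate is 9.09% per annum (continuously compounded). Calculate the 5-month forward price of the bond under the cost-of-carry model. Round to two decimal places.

HK$103.24

PV(coupons) I = 2.98·e^(−0.0909·1/12)
I = 2.9575
F = (S − I)·e^(rT) = (102.36 − 2.9575) · e^(0.0909·5/12)
= 99.4025 · e^0.037875 = 99.4025 × 1.038601 = HK$103.24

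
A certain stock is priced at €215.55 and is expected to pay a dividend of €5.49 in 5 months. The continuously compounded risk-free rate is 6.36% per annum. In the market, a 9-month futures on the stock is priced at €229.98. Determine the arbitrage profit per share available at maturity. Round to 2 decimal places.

PV(dividends) I = 5.49·e^(−0.0636·5/12) = 5.3464
Fair futures F* = (S − I)·e^(rT) = (215.55 − 5.3464)·e^0.047700 = 210.2036 × 1.048856 = 220.4733
Market €229.98 > fair 220.4733: forward overpriced → cash-and-carry (borrow at r, buy the stock and collect the dividends, short the forward).
Profit at T = |F_mkt − F*| = |229.98 − 220.4733| = €9.51 per share

€9.51 per share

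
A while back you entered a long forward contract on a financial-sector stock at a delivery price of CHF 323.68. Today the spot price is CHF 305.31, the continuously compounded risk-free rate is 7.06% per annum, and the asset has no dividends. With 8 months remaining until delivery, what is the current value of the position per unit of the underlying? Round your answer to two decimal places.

Current fair forward for the remaining 8 months: F = S·e^(r·T), r = 0.0706
F = 305.31 · e^(0.0706 × 8/12) = 305.31 × 1.048192 = 320.0235
Value of long forward = (F − K)·e^(−rT) = (320.0235 − 323.68) · e^(−0.0706·8/12)
= -3.6565 × 0.954024 = -3.49

-CHF 3.49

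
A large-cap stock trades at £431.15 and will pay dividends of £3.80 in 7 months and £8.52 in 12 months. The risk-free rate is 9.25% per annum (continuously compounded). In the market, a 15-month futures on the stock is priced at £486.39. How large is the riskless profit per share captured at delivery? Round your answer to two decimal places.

PV(dividends) I = 3.80·e^(−0.0925·7/12) + 8.52·e^(−0.0925·12/12) = 11.3676
Fair futures F* = (S − I)·e^(rT) = (431.15 − 11.3676)·e^0.115625 = 419.7824 × 1.122575 = 471.2372
Market £486.39 > fair 471.2372: forward overpriced → cash-and-carry (borrow at r, buy the stock and collect the dividends, short the forward).
Profit at T = |F_mkt − F*| = |486.39 − 471.2372| = £15.15 per share

£15.15 per share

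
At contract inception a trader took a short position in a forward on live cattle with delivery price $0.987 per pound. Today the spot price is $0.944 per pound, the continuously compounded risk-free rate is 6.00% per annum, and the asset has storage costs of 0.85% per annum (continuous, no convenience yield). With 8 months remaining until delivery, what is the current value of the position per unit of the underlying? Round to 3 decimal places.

Current fair forward for the remaining 8 months: F = S·e^((r + u)·T), (r + u) = 0.0600 + 0.0085 = 0.0685
F = 0.944 · e^(0.0685 × 8/12) = 0.944 × 1.046725 = 0.9881
Value of long forward = (F − K)·e^(−rT) = (0.9881 − 0.987) · e^(−0.0600·8/12)
= 0.0011 × 0.960789 = 0.001
Short position value = −(long value) = -$0.001

-$0.001 per pound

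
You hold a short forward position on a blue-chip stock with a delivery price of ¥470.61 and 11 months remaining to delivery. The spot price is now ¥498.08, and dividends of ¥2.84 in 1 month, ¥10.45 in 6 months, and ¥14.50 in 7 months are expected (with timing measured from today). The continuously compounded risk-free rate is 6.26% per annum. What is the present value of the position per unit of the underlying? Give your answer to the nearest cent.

PV(remaining dividends) I = 2.84·e^(−0.0626·1/12) + 10.45·e^(−0.0626·6/12) + 14.50·e^(−0.0626·7/12) = 26.9333
Current forward F = (S − I)·e^(rT) = (498.08 − 26.9333)·e^(0.0626·11/12) = 471.1467 × 1.059062 = 498.9736
Value (long) = (F − K)·e^(−rT) = (498.9736 − 470.61) × 0.944232 = 26.7818
Short position value = −(long value) = -¥26.78

-¥26.78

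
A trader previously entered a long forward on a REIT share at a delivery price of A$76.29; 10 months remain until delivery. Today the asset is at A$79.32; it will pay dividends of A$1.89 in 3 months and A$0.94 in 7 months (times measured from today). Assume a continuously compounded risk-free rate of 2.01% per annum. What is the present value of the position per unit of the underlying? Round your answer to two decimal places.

A$1.49

PV(remaining dividends) I = 1.89·e^(−0.0201·3/12) + 0.94·e^(−0.0201·7/12) = 2.8096
Current forward F = (S − I)·e^(rT) = (79.32 − 2.8096)·e^(0.0201·10/12) = 76.5104 × 1.016891 = 77.8027
Value (long) = (F − K)·e^(−rT) = (77.8027 − 76.29) × 0.983390 = 1.4876
Value = A$1.49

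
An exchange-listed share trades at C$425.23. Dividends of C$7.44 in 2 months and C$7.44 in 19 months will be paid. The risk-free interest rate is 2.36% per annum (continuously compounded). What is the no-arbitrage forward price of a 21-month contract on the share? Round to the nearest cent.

C$427.97

PV(dividends) I = 7.44·e^(−0.0236·2/12) + 7.44·e^(−0.0236·19/12)
I = 7.4108 + 7.1671 = 14.5779
F = (S − I)·e^(rT) = (425.23 − 14.5779) · e^(0.0236·21/12)
= 410.6521 · e^0.041300 = 410.6521 × 1.042165 = C$427.97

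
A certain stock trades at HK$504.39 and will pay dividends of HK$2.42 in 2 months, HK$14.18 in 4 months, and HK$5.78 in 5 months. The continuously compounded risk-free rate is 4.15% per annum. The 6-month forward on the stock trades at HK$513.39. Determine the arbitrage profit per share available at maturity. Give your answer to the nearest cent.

HK$20.96 per share

PV(dividends) I = 2.42·e^(−0.0415·2/12) + 14.18·e^(−0.0415·4/12) + 5.78·e^(−0.0415·5/12) = 22.0694
Fair forward F* = (S − I)·e^(rT) = (504.39 − 22.0694)·e^0.020750 = 482.3206 × 1.020967 = 492.4334
Market HK$513.39 > fair 492.4334: forward overpriced → cash-and-carry (borrow at r, buy the stock and collect the dividends, short the forward).
Profit at T = |F_mkt − F*| = |513.39 − 492.4334| = HK$20.96 per share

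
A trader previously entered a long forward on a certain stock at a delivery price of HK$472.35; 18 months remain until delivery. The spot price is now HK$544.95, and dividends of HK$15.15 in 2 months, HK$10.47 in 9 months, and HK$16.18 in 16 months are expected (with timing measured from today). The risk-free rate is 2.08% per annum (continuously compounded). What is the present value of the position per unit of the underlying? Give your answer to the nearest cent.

PV(remaining dividends) I = 15.15·e^(−0.0208·2/12) + 10.47·e^(−0.0208·9/12) + 16.18·e^(−0.0208·16/12) = 41.1429
Current forward F = (S − I)·e^(rT) = (544.95 − 41.1429)·e^(0.0208·18/12) = 503.8071 × 1.031692 = 519.7738
Value (long) = (F − K)·e^(−rT) = (519.7738 − 472.35) × 0.969282 = 45.9670
Value = HK$45.97

HK$45.97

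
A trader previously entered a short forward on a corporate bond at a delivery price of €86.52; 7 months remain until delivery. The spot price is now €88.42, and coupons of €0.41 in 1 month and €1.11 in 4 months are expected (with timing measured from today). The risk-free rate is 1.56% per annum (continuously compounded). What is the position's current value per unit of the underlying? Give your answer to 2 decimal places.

PV(remaining coupons) I = 0.41·e^(−0.0156·1/12) + 1.11·e^(−0.0156·4/12) = 1.5137
Current forward F = (S − I)·e^(rT) = (88.42 − 1.5137)·e^(0.0156·7/12) = 86.9063 × 1.009142 = 87.7008
Value (long) = (F − K)·e^(−rT) = (87.7008 − 86.52) × 0.990941 = 1.1701
Short position value = −(long value) = -€1.17

-€1.17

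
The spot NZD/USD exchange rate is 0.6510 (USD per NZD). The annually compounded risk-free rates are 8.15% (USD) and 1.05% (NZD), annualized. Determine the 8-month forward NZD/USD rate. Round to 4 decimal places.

By covered interest parity, F = S · (1+r_USD)^T / (1+r_NZD)^T
= 0.6510 × 1.053621 / 1.006988 = 0.6510 × 1.046309
F = 0.6811 USD per NZD

0.6811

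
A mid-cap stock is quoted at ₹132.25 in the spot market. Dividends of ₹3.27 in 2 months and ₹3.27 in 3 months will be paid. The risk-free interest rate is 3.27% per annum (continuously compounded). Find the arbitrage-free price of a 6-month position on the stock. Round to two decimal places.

PV(dividends) I = 3.27·e^(−0.0327·2/12) + 3.27·e^(−0.0327·3/12)
I = 3.2522 + 3.2434 = 6.4956
F = (S − I)·e^(rT) = (132.25 − 6.4956) · e^(0.0327·6/12)
= 125.7544 · e^0.016350 = 125.7544 × 1.016484 = ₹127.83

₹127.83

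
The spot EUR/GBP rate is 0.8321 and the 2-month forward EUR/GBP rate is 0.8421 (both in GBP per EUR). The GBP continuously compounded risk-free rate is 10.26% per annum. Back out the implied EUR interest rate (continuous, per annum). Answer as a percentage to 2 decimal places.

F = S·e^((r_GBP − r_EUR)T) ⇒ r_EUR = r_GBP − ln(F/S)/T
ln(0.8421/0.8321) = 0.011946; /(2/12) = 0.071676
r_EUR = 0.1026 − 0.071676 = 0.030924
r_EUR = 3.09%

3.09%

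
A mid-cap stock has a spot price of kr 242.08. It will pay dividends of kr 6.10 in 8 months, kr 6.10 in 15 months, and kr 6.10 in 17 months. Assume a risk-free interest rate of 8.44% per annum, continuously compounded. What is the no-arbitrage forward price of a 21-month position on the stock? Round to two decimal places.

kr 261.29

PV(dividends) I = 6.10·e^(−0.0844·8/12) + 6.10·e^(−0.0844·15/12) + 6.10·e^(−0.0844·17/12)
I = 5.7663 + 5.4892 + 5.4126 = 16.6681
F = (S − I)·e^(rT) = (242.08 − 16.6681) · e^(0.0844·21/12)
= 225.4119 · e^0.147700 = 225.4119 × 1.159165 = kr 261.29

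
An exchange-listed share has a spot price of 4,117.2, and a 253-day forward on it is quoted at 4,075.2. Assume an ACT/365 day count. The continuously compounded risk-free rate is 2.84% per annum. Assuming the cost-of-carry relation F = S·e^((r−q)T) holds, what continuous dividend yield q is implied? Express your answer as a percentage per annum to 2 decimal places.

From F = S·e^((r−q)T): (r − q) = ln(F/S)/T
ln(4075.2/4117.2) = ln(0.989799) = -0.010253
(r − q) = -0.010253 / (253/365) = -0.014792
q = r − ln(F/S)/T = 0.0284 + 0.014792 = 0.043192
q = 4.32%

4.32%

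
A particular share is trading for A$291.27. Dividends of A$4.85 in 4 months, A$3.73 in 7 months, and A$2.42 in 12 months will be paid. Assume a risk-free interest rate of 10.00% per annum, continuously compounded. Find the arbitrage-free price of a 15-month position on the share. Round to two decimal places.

A$318.27

PV(dividends) I = 4.85·e^(−0.1000·4/12) + 3.73·e^(−0.1000·7/12) + 2.42·e^(−0.1000·12/12)
I = 4.6910 + 3.5186 + 2.1897 = 10.3993
F = (S − I)·e^(rT) = (291.27 − 10.3993) · e^(0.1000·15/12)
= 280.8707 · e^0.125000 = 280.8707 × 1.133148 = A$318.27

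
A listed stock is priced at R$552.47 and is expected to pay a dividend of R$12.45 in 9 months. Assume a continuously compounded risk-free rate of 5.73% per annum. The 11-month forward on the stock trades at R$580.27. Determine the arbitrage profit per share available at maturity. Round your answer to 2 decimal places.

PV(dividends) I = 12.45·e^(−0.0573·9/12) = 11.9263
Fair forward F* = (S − I)·e^(rT) = (552.47 − 11.9263)·e^0.052525 = 540.5437 × 1.053929 = 569.6947
Market R$580.27 > fair 569.6947: forward overpriced → cash-and-carry (borrow at r, buy the stock and collect the dividends, short the forward).
Profit at T = |F_mkt − F*| = |580.27 − 569.6947| = R$10.58 per share

R$10.58 per share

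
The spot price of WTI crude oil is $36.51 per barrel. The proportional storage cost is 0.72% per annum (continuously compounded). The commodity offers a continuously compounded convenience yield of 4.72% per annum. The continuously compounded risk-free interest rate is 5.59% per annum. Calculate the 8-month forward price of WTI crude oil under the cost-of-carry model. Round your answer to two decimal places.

Net carry = r + u − y = 0.0559 + 0.0072 − 0.0472 = 0.0159
F = S·e^((r+u−y)T) = 36.51 · e^(0.0159 × 8/12) = 36.51 · e^0.010600
= 36.51 × 1.010656 = $36.90 per barrel

$36.90 per barrel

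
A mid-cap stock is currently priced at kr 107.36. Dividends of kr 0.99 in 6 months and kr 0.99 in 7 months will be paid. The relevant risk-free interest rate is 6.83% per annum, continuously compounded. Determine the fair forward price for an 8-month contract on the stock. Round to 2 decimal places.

PV(dividends) I = 0.99·e^(−0.0683·6/12) + 0.99·e^(−0.0683·7/12)
I = 0.9568 + 0.9513 = 1.9081
F = (S − I)·e^(rT) = (107.36 − 1.9081) · e^(0.0683·8/12)
= 105.4519 · e^0.045533 = 105.4519 × 1.046586 = kr 110.36

kr 110.36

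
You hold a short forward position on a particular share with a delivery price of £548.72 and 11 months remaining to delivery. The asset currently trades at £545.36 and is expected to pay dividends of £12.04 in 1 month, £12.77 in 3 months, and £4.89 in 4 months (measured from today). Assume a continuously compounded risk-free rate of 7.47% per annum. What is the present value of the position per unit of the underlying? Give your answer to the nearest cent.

PV(remaining dividends) I = 12.04·e^(−0.0747·1/12) + 12.77·e^(−0.0747·3/12) + 4.89·e^(−0.0747·4/12) = 29.2688
Current forward F = (S − I)·e^(rT) = (545.36 − 29.2688)·e^(0.0747·11/12) = 516.0912 × 1.070874 = 552.6686
Value (long) = (F − K)·e^(−rT) = (552.6686 − 548.72) × 0.933817 = 3.6873
Short position value = −(long value) = -£3.69

-£3.69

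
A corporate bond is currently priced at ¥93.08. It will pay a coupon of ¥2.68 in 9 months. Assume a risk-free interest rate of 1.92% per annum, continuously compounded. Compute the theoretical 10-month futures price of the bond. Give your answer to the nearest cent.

PV(coupons) I = 2.68·e^(−0.0192·9/12)
I = 2.6417
F = (S − I)·e^(rT) = (93.08 − 2.6417) · e^(0.0192·10/12)
= 90.4383 · e^0.016000 = 90.4383 × 1.016129 = ¥91.90

¥91.90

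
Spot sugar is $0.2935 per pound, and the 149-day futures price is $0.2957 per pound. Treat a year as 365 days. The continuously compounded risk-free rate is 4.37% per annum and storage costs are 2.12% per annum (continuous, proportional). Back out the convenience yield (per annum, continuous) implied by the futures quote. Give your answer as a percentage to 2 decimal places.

F = S·e^((r+u−y)T) ⇒ (r+u−y) = ln(F/S)/T
ln(0.2957/0.2935) = 0.007468; /T ⇒ 0.018294
y = r + u − ln(F/S)/T = 0.0437 + 0.0212 − 0.018294 = 0.046606
y = 4.66%

4.66%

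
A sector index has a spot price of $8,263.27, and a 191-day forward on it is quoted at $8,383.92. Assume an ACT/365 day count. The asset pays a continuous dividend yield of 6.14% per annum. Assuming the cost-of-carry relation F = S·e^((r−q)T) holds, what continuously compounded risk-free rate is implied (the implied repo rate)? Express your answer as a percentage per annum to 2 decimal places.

8.91%

From F = S·e^((r−q)T): (r − q) = ln(F/S)/T
ln(8383.92/8263.27) = ln(1.014601) = 0.014495
(r − q) = 0.014495 / (191/365) = 0.027700
r = ln(F/S)/T + q = 0.027700 + 0.0614 = 0.089100
r = 8.91%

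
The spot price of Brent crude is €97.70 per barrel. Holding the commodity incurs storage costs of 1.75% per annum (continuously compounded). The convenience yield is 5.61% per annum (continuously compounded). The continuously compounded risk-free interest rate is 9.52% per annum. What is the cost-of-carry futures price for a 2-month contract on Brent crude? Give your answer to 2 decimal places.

€98.63 per barrel

Net carry = r + u − y = 0.0952 + 0.0175 − 0.0561 = 0.0566
F = S·e^((r+u−y)T) = 97.70 · e^(0.0566 × 2/12) = 97.70 · e^0.009433
= 97.70 × 1.009478 = €98.63 per barrel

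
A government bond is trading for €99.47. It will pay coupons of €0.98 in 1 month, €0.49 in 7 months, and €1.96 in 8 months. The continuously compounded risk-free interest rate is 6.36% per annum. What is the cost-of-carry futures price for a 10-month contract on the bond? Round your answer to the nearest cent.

PV(coupons) I = 0.98·e^(−0.0636·1/12) + 0.49·e^(−0.0636·7/12) + 1.96·e^(−0.0636·8/12)
I = 0.9748 + 0.4722 + 1.8786 = 3.3256
F = (S − I)·e^(rT) = (99.47 − 3.3256) · e^(0.0636·10/12)
= 96.1444 · e^0.053000 = 96.1444 × 1.054430 = €101.38

€101.38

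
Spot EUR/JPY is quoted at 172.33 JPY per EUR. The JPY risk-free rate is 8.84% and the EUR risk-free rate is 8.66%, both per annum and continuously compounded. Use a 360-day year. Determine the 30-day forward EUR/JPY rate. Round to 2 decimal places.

172.36

F = S·e^((r_JPY − r_EUR)T) = 172.33 · e^((0.0884 − 0.0866) × 30/360)
= 172.33 · e^0.000150 = 172.33 × 1.000150
F = 172.36 JPY per EUR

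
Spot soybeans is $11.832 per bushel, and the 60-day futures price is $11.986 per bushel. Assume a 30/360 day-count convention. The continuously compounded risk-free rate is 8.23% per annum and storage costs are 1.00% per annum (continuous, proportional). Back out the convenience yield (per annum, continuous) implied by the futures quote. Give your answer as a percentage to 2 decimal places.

F = S·e^((r+u−y)T) ⇒ (r+u−y) = ln(F/S)/T
ln(11.986/11.832) = 0.012932; /T ⇒ 0.077592
y = r + u − ln(F/S)/T = 0.0823 + 0.0100 − 0.077592 = 0.014708
y = 1.47%

1.47%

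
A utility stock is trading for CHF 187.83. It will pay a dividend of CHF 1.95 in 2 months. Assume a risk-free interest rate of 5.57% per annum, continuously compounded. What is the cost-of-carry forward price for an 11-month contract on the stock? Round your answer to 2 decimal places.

CHF 195.64

PV(dividends) I = 1.95·e^(−0.0557·2/12)
I = 1.9320
F = (S − I)·e^(rT) = (187.83 − 1.9320) · e^(0.0557·11/12)
= 185.8980 · e^0.051058 = 185.8980 × 1.052384 = CHF 195.64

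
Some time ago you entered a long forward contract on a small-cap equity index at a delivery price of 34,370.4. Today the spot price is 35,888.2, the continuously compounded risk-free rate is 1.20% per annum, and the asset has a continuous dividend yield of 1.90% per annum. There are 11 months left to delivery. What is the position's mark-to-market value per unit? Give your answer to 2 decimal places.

1274.16

Current fair forward for the remaining 11 months: F = S·e^((r − q)·T), (r − q) = 0.0120 − 0.0190 = -0.0070
F = 35888.2 · e^(-0.0070 × 11/12) = 35888.2 × 0.99360388 = 35658.6548
Value of long forward = (F − K)·e^(−rT) = (35658.6548 − 34370.4) · e^(−0.0120·11/12)
= 1288.2548 × 0.98906028 = 1274.16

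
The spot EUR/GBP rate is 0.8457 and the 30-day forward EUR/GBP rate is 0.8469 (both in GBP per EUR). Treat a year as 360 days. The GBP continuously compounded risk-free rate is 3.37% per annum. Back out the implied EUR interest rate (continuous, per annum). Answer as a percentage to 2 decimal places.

F = S·e^((r_GBP − r_EUR)T) ⇒ r_EUR = r_GBP − ln(F/S)/T
ln(0.8469/0.8457) = 0.001418; /(30/360) = 0.017016
r_EUR = 0.0337 − 0.017016 = 0.016684
r_EUR = 1.67%

1.67%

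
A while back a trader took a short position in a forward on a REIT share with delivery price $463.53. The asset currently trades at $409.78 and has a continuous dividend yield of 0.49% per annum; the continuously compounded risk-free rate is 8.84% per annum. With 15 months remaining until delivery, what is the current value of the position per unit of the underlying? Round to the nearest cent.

$7.76

Current fair forward for the remaining 15 months: F = S·e^((r − q)·T), (r − q) = 0.0884 − 0.0049 = 0.0835
F = 409.78 · e^(0.0835 × 15/12) = 409.78 × 1.110017 = 454.8628
Value of long forward = (F − K)·e^(−rT) = (454.8628 − 463.53) · e^(−0.0884·15/12)
= -8.6672 × 0.895386 = -7.76
Short position value = −(long value) = $7.76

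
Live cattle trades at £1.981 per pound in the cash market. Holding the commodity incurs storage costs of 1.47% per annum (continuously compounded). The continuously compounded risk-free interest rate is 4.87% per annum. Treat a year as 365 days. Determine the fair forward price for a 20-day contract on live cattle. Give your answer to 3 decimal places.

£1.988 per pound

Net carry = r + u − y = 0.0487 + 0.0147 − 0.0000 = 0.0634
F = S·e^((r+u−y)T) = 1.981 · e^(0.0634 × 20/365) = 1.981 · e^0.003474
= 1.981 × 1.003480 = £1.988 per pound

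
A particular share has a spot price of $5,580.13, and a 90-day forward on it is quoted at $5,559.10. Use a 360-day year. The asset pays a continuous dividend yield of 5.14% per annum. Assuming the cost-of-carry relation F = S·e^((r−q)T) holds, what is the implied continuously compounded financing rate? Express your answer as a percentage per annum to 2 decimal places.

3.63%

From F = S·e^((r−q)T): (r − q) = ln(F/S)/T
ln(5559.10/5580.13) = ln(0.996231) = -0.003776
(r − q) = -0.003776 / (90/360) = -0.015104
r = ln(F/S)/T + q = -0.015104 + 0.0514 = 0.036296
r = 3.63%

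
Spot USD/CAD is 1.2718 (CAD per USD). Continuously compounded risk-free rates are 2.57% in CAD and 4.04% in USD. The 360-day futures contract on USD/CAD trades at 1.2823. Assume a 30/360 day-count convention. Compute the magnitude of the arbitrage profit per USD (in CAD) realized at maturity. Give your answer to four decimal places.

Fair futures: F* = S·e^(carry·T), with carry = (r_CAD − r_USD) = 0.0257 − 0.0404 = -0.0147
F* = 1.2718 · e^(-0.0147 × 360/360) = 1.2718 · e^-0.014700 = 1.2718 × 0.985408 = 1.2532
Market 1.2823 > fair 1.2532: forward overpriced → cash-and-carry (buy spot, short the forward).
At maturity, profit = |F_mkt − F*| = |1.2823 − 1.2532| = 0.0291 per USD (in CAD)

0.0291 per USD (in CAD)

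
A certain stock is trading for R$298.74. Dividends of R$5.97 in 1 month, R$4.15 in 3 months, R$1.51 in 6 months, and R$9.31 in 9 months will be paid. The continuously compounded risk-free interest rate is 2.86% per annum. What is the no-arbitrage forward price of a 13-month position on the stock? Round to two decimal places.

R$286.81

PV(dividends) I = 5.97·e^(−0.0286·1/12) + 4.15·e^(−0.0286·3/12) + 1.51·e^(−0.0286·6/12) + 9.31·e^(−0.0286·9/12)
I = 5.9558 + 4.1204 + 1.4886 + 9.1124 = 20.6772
F = (S − I)·e^(rT) = (298.74 − 20.6772) · e^(0.0286·13/12)
= 278.0628 · e^0.030983 = 278.0628 × 1.031468 = R$286.81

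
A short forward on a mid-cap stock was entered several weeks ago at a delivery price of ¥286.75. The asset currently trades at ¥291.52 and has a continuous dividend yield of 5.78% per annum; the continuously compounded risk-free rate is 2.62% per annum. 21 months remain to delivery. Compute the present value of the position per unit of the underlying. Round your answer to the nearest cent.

Current fair forward for the remaining 21 months: F = S·e^((r − q)·T), (r − q) = 0.0262 − 0.0578 = -0.0316
F = 291.52 · e^(-0.0316 × 21/12) = 291.52 × 0.946201 = 275.8365
Value of long forward = (F − K)·e^(−rT) = (275.8365 − 286.75) · e^(−0.0262·21/12)
= -10.9135 × 0.955185 = -10.42
Short position value = −(long value) = ¥10.42

¥10.42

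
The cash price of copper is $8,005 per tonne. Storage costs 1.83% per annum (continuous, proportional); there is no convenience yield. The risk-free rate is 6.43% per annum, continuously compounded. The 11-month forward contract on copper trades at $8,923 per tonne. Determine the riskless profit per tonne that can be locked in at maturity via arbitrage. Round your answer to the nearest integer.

Fair forward: F* = S·e^(carry·T), with carry = (r + u) = 0.0643 + 0.0183 = 0.0826
F* = 8005 · e^(0.0826 × 11/12) = 8005 · e^0.075717 = 8005 × 1.078657 = $8634.6493
Market $8923 > fair $8634.6493: forward overpriced → cash-and-carry (buy spot, short the forward).
At maturity, profit = |F_mkt − F*| = |8923 − 8634.6493| = $288 per tonne

$288 per tonne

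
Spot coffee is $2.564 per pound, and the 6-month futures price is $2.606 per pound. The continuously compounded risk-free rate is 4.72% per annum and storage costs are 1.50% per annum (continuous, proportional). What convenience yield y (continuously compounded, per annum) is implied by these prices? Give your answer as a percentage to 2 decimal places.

F = S·e^((r+u−y)T) ⇒ (r+u−y) = ln(F/S)/T
ln(2.606/2.564) = 0.016248; /T ⇒ 0.032496
y = r + u − ln(F/S)/T = 0.0472 + 0.0150 − 0.032496 = 0.029704
y = 2.97%

2.97%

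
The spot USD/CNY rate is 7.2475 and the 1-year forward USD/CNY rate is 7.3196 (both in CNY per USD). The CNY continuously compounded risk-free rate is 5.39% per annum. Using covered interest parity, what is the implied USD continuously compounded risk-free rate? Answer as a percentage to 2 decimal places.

F = S·e^((r_CNY − r_USD)T) ⇒ r_USD = r_CNY − ln(F/S)/T
ln(7.3196/7.2475) = 0.009899; /(1) = 0.009899
r_USD = 0.0539 − 0.009899 = 0.044001
r_USD = 4.40%

4.40%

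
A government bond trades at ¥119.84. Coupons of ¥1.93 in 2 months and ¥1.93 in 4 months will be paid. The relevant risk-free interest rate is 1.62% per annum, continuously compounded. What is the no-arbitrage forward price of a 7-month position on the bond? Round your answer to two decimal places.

¥117.10

PV(coupons) I = 1.93·e^(−0.0162·2/12) + 1.93·e^(−0.0162·4/12)
I = 1.9248 + 1.9196 = 3.8444
F = (S − I)·e^(rT) = (119.84 − 3.8444) · e^(0.0162·7/12)
= 115.9956 · e^0.009450 = 115.9956 × 1.009495 = ¥117.10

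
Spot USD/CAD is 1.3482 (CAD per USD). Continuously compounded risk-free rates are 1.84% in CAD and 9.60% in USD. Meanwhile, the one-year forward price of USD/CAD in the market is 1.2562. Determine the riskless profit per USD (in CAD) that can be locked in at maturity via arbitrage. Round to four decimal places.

0.0087 per USD (in CAD)

Fair forward: F* = S·e^(carry·T), with carry = (r_CAD − r_USD) = 0.0184 − 0.0960 = -0.0776
F* = 1.3482 · e^(-0.0776 × 12/12) = 1.3482 · e^-0.077600 = 1.3482 × 0.925334 = 1.2475
Market 1.2562 > fair 1.2475: forward overpriced → cash-and-carry (buy spot, short the forward).
At maturity, profit = |F_mkt − F*| = |1.2562 − 1.2475| = 0.0087 per USD (in CAD)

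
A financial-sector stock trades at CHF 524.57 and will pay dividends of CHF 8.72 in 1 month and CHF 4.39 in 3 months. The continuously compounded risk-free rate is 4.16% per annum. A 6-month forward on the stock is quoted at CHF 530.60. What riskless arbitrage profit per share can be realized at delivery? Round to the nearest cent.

PV(dividends) I = 8.72·e^(−0.0416·1/12) + 4.39·e^(−0.0416·3/12) = 13.0344
Fair forward F* = (S − I)·e^(rT) = (524.57 − 13.0344)·e^0.020800 = 511.5356 × 1.021018 = 522.2871
Market CHF 530.60 > fair 522.2871: forward overpriced → cash-and-carry (borrow at r, buy the stock and collect the dividends, short the forward).
Profit at T = |F_mkt − F*| = |530.60 − 522.2871| = CHF 8.31 per share

CHF 8.31 per share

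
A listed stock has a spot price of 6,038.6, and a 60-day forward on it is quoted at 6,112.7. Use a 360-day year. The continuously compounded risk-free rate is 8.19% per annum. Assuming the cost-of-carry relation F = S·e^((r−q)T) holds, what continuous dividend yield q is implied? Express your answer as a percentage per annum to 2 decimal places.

0.87%

From F = S·e^((r−q)T): (r − q) = ln(F/S)/T
ln(6112.7/6038.6) = ln(1.012271) = 0.012196
(r − q) = 0.012196 / (60/360) = 0.073176
q = r − ln(F/S)/T = 0.0819 − 0.073176 = 0.008724
q = 0.87%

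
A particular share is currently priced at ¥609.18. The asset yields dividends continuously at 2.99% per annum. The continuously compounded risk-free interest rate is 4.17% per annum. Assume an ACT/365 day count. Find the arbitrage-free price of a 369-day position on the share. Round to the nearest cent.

¥616.49

F = S·e^((r − q)T) = 609.18 · e^((0.0417 − 0.0299) × 369/365)
= 609.18 · e^0.011929 = 609.18 × 1.012000
F = ¥616.49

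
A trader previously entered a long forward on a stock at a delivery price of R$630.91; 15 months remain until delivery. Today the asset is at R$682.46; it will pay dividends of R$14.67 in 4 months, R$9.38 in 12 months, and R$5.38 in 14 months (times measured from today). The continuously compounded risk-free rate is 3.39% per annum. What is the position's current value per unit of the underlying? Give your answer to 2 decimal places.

R$48.98

PV(remaining dividends) I = 14.67·e^(−0.0339·4/12) + 9.38·e^(−0.0339·12/12) + 5.38·e^(−0.0339·14/12) = 28.7439
Current forward F = (S − I)·e^(rT) = (682.46 − 28.7439)·e^(0.0339·15/12) = 653.7161 × 1.043286 = 682.0129
Value (long) = (F − K)·e^(−rT) = (682.0129 − 630.91) × 0.958510 = 48.9826
Value = R$48.98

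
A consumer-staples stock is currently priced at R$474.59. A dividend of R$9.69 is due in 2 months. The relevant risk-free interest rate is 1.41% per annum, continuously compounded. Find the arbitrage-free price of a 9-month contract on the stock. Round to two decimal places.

PV(dividends) I = 9.69·e^(−0.0141·2/12)
I = 9.6673
F = (S − I)·e^(rT) = (474.59 − 9.6673) · e^(0.0141·9/12)
= 464.9227 · e^0.010575 = 464.9227 × 1.010631 = R$469.87

R$469.87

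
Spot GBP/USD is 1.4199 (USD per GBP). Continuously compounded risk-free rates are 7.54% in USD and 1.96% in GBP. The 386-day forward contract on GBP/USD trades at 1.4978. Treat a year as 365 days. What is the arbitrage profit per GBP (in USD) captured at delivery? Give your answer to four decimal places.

Fair forward: F* = S·e^(carry·T), with carry = (r_USD − r_GBP) = 0.0754 − 0.0196 = 0.0558
F* = 1.4199 · e^(0.0558 × 386/365) = 1.4199 · e^0.059010 = 1.4199 × 1.060786 = 1.5062
Market 1.4978 < fair 1.5062: forward underpriced → reverse cash-and-carry (short spot, go long the forward).
At maturity, profit = |F_mkt − F*| = |1.4978 − 1.5062| = 0.0084 per GBP (in USD)

0.0084 per GBP (in USD)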